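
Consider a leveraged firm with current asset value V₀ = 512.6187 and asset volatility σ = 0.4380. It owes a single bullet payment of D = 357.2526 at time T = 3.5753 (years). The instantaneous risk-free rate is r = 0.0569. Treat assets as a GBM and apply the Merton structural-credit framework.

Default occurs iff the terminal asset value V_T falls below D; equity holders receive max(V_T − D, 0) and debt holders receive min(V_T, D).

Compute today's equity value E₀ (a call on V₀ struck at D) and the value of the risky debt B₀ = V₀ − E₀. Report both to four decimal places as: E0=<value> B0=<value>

d₁ = [ln(V₀/D) + (r + σ²/2)T] / (σ√T)
   = [ln(512.6187/357.2526) + (0.0569 + 0.5·0.4380²)·3.5753] / (0.4380·√3.5753)
   = [0.361089 + 0.546384] / 0.828191 = 1.095730
d₂ = d₁ − σ√T = 1.095730 − 0.828191 = 0.267540
N(d₁) = 0.863402,  N(d₂) = 0.605473,  e^(−rT) = 0.815924
E₀ = V₀·N(d₁) − D·e^(−rT)·N(d₂)
   = 512.6187·0.863402 − 357.2526·0.815924·0.605473 = 266.105939
B₀ = V₀ − E₀ = 512.6187 − 266.105939 = 246.512761

E0=266.1059 B0=246.5128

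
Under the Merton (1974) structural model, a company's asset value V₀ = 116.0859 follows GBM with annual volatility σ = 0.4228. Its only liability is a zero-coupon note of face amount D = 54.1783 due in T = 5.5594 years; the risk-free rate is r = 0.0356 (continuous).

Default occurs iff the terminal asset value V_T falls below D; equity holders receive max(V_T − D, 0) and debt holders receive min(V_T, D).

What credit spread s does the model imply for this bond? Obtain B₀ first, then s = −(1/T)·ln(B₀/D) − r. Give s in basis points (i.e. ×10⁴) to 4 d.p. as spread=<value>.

spread=257.1894

d₁ = [ln(V₀/D) + (r + σ²/2)T] / (σ√T)
   = [ln(116.0859/54.1783) + (0.0356 + 0.5·0.4228²)·5.5594] / (0.4228·√5.5594)
   = [0.762050 + 0.694813] / 0.996894 = 1.461403
d₂ = d₁ − σ√T = 1.461403 − 0.996894 = 0.464509
N(d₁) = 0.928048,  N(d₂) = 0.678858,  e^(−rT) = 0.820440
E₀ = V₀·N(d₁) − D·e^(−rT)·N(d₂)
   = 116.0859·0.928048 − 54.1783·0.820440·0.678858 = 77.557951
B₀ = V₀ − E₀ = 116.0859 − 77.557951 = 38.527949
spread = −(1/T)·ln(B₀/D) − r = −(1/5.5594)·ln(38.527949/54.1783) − 0.0356 = 0.02571894
in basis points: 0.02571894 × 10⁴ = 257.1894 bp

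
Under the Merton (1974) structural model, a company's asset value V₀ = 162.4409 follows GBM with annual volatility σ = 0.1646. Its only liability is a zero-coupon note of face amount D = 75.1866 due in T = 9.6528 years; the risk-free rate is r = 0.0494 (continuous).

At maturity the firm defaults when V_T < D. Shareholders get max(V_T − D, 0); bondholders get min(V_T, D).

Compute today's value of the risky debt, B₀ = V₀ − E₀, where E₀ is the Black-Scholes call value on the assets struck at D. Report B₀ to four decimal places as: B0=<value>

d₁ = [ln(V₀/D) + (r + σ²/2)T] / (σ√T)
   = [ln(162.4409/75.1866) + (0.0494 + 0.5·0.1646²)·9.6528] / (0.1646·√9.6528)
   = [0.770341 + 0.607611] / 0.511395 = 2.694496
d₂ = d₁ − σ√T = 2.694496 − 0.511395 = 2.183101
N(d₁) = 0.996475,  N(d₂) = 0.985486,  e^(−rT) = 0.620737
E₀ = V₀·N(d₁) − D·e^(−rT)·N(d₂)
   = 162.4409·0.996475 − 75.1866·0.620737·0.985486 = 115.874648
B₀ = V₀ − E₀ = 162.4409 − 115.874648 = 46.566252

B0=46.5663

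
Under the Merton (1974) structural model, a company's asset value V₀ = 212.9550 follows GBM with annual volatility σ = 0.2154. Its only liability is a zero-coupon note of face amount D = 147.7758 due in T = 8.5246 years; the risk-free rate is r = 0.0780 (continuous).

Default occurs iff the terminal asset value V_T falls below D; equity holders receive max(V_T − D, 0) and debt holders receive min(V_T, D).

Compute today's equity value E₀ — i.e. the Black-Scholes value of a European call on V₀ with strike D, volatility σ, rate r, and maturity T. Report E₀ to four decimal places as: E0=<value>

E0=138.5887

d₁ = [ln(V₀/D) + (r + σ²/2)T] / (σ√T)
   = [ln(212.9550/147.7758) + (0.0780 + 0.5·0.2154²)·8.5246] / (0.2154·√8.5246)
   = [0.365385 + 0.862677] / 0.628902 = 1.952709
d₂ = d₁ − σ√T = 1.952709 − 0.628902 = 1.323808
N(d₁) = 0.974573,  N(d₂) = 0.907217,  e^(−rT) = 0.514315
E₀ = V₀·N(d₁) − D·e^(−rT)·N(d₂)
   = 212.9550·0.974573 − 147.7758·0.514315·0.907217 = 138.588689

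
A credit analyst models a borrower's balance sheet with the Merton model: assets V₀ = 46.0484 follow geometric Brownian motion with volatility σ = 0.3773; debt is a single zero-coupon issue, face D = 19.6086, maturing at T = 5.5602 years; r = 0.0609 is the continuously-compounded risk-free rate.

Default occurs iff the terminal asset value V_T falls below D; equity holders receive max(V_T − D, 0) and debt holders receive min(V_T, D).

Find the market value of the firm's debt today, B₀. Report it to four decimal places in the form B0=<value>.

d₁ = [ln(V₀/D) + (r + σ²/2)T] / (σ√T)
   = [ln(46.0484/19.6086) + (0.0609 + 0.5·0.3773²)·5.5602] / (0.3773·√5.5602)
   = [0.853725 + 0.734378] / 0.889676 = 1.785035
d₂ = d₁ − σ√T = 1.785035 − 0.889676 = 0.895358
N(d₁) = 0.962872,  N(d₂) = 0.814702,  e^(−rT) = 0.712756
E₀ = V₀·N(d₁) − D·e^(−rT)·N(d₂)
   = 46.0484·0.962872 − 19.6086·0.712756·0.814702 = 32.952324
B₀ = V₀ − E₀ = 46.0484 − 32.952324 = 13.096076

B0=13.0961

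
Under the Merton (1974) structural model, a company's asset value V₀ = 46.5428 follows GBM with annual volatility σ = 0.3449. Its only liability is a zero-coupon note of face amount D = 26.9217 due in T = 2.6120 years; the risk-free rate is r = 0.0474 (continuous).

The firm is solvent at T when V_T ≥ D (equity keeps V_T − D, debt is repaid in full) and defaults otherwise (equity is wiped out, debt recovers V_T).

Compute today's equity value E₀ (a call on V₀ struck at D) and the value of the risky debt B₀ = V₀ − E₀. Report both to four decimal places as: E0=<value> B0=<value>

d₁ = [ln(V₀/D) + (r + σ²/2)T] / (σ√T)
   = [ln(46.5428/26.9217) + (0.0474 + 0.5·0.3449²)·2.6120] / (0.3449·√2.6120)
   = [0.547440 + 0.279165] / 0.557416 = 1.482922
d₂ = d₁ − σ√T = 1.482922 − 0.557416 = 0.925505
N(d₁) = 0.930952,  N(d₂) = 0.822648,  e^(−rT) = 0.883549
E₀ = V₀·N(d₁) − D·e^(−rT)·N(d₂)
   = 46.5428·0.930952 − 26.9217·0.883549·0.822648 = 23.761094
B₀ = V₀ − E₀ = 46.5428 − 23.761094 = 22.781706

E0=23.7611 B0=22.7817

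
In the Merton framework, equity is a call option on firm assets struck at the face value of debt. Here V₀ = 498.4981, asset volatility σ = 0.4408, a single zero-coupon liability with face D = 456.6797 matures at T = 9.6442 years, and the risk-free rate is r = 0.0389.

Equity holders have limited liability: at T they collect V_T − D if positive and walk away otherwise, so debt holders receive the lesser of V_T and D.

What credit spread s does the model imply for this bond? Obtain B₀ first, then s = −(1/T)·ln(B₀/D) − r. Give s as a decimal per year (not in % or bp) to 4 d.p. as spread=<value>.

spread=0.0516

d₁ = [ln(V₀/D) + (r + σ²/2)T] / (σ√T)
   = [ln(498.4981/456.6797) + (0.0389 + 0.5·0.4408²)·9.6442] / (0.4408·√9.6442)
   = [0.087618 + 1.312116] / 1.368909 = 1.022517
d₂ = d₁ − σ√T = 1.022517 − 1.368909 = -0.346392
N(d₁) = 0.846732,  N(d₂) = 0.364524,  e^(−rT) = 0.687180
E₀ = V₀·N(d₁) − D·e^(−rT)·N(d₂)
   = 498.4981·0.846732 − 456.6797·0.687180·0.364524 = 307.698944
B₀ = V₀ − E₀ = 498.4981 − 307.698944 = 190.799156
spread = −(1/T)·ln(B₀/D) − r = −(1/9.6442)·ln(190.799156/456.6797) − 0.0389 = 0.05159594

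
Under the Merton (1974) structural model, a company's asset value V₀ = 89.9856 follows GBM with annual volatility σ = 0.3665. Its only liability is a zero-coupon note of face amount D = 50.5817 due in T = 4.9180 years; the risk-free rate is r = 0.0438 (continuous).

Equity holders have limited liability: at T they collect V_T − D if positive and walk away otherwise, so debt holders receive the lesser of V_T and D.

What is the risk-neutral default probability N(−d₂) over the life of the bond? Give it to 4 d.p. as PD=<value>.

PD=0.2852

d₁ = [ln(V₀/D) + (r + σ²/2)T] / (σ√T)
   = [ln(89.9856/50.5817) + (0.0438 + 0.5·0.3665²)·4.9180] / (0.3665·√4.9180)
   = [0.576060 + 0.545707] / 0.812771 = 1.380175
d₂ = d₁ − σ√T = 1.380175 − 0.812771 = 0.567404
risk-neutral PD = N(−d₂) = N(-0.567404) = 0.285220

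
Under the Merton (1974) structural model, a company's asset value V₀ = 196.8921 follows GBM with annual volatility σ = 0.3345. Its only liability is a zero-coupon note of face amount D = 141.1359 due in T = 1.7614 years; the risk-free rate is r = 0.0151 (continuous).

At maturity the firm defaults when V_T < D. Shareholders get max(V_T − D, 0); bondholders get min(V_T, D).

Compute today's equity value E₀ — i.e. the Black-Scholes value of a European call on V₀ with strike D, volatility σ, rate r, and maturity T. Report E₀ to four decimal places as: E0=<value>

d₁ = [ln(V₀/D) + (r + σ²/2)T] / (σ√T)
   = [ln(196.8921/141.1359) + (0.0151 + 0.5·0.3345²)·1.7614] / (0.3345·√1.7614)
   = [0.332933 + 0.125139] / 0.443941 = 1.031830
d₂ = d₁ − σ√T = 1.031830 − 0.443941 = 0.587889
N(d₁) = 0.848924,  N(d₂) = 0.721697,  e^(−rT) = 0.973753
E₀ = V₀·N(d₁) − D·e^(−rT)·N(d₂)
   = 196.8921·0.848924 − 141.1359·0.973753·0.721697 = 67.962550

E0=67.9625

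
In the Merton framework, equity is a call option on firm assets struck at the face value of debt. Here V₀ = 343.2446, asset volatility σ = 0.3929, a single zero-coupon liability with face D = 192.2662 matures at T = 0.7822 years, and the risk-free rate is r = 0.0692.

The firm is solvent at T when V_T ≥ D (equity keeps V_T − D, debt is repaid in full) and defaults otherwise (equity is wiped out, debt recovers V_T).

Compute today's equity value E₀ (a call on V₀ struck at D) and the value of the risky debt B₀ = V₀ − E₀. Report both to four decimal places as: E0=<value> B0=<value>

d₁ = [ln(V₀/D) + (r + σ²/2)T] / (σ√T)
   = [ln(343.2446/192.2662) + (0.0692 + 0.5·0.3929²)·0.7822] / (0.3929·√0.7822)
   = [0.579562 + 0.114503] / 0.347489 = 1.997373
d₂ = d₁ − σ√T = 1.997373 − 0.347489 = 1.649884
N(d₁) = 0.977108,  N(d₂) = 0.950517,  e^(−rT) = 0.947311
E₀ = V₀·N(d₁) − D·e^(−rT)·N(d₂)
   = 343.2446·0.977108 − 192.2662·0.947311·0.950517 = 162.263801
B₀ = V₀ − E₀ = 343.2446 − 162.263801 = 180.980799

E0=162.2638 B0=180.9808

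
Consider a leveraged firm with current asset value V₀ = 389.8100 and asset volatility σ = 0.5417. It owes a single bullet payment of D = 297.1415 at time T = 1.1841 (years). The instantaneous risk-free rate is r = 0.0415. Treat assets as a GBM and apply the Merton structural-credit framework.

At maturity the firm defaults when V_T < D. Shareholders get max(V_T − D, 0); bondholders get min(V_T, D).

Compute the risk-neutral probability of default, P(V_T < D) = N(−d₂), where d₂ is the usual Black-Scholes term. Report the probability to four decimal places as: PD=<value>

d₁ = [ln(V₀/D) + (r + σ²/2)T] / (σ√T)
   = [ln(389.8100/297.1415) + (0.0415 + 0.5·0.5417²)·1.1841] / (0.5417·√1.1841)
   = [0.271451 + 0.222871] / 0.589458 = 0.838603
d₂ = d₁ − σ√T = 0.838603 − 0.589458 = 0.249145
risk-neutral PD = N(−d₂) = N(-0.249145) = 0.401624

PD=0.4016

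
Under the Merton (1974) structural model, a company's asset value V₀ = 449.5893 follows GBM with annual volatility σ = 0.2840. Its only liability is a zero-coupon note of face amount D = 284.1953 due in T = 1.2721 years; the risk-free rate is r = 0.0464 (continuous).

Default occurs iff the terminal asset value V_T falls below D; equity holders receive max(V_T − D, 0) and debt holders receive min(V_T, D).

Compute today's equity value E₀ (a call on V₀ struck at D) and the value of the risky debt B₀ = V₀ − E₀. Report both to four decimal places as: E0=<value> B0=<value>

d₁ = [ln(V₀/D) + (r + σ²/2)T] / (σ√T)
   = [ln(449.5893/284.1953) + (0.0464 + 0.5·0.2840²)·1.2721] / (0.2840·√1.2721)
   = [0.458673 + 0.110327] / 0.320316 = 1.776368
d₂ = d₁ − σ√T = 1.776368 − 0.320316 = 1.456052
N(d₁) = 0.962164,  N(d₂) = 0.927311,  e^(−rT) = 0.942683
E₀ = V₀·N(d₁) − D·e^(−rT)·N(d₂)
   = 449.5893·0.962164 − 284.1953·0.942683·0.927311 = 184.146421
B₀ = V₀ − E₀ = 449.5893 − 184.146421 = 265.442879

E0=184.1464 B0=265.4429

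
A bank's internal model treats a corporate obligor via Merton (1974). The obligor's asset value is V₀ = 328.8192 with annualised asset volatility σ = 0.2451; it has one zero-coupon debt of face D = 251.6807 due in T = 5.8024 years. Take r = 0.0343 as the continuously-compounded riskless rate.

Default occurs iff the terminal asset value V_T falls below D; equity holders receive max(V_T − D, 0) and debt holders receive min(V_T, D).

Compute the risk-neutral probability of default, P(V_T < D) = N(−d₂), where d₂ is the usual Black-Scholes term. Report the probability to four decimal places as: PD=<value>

d₁ = [ln(V₀/D) + (r + σ²/2)T] / (σ√T)
   = [ln(328.8192/251.6807) + (0.0343 + 0.5·0.2451²)·5.8024] / (0.2451·√5.8024)
   = [0.267347 + 0.373309] / 0.590401 = 1.085120
d₂ = d₁ − σ√T = 1.085120 − 0.590401 = 0.494719
risk-neutral PD = N(−d₂) = N(-0.494719) = 0.310399

PD=0.3104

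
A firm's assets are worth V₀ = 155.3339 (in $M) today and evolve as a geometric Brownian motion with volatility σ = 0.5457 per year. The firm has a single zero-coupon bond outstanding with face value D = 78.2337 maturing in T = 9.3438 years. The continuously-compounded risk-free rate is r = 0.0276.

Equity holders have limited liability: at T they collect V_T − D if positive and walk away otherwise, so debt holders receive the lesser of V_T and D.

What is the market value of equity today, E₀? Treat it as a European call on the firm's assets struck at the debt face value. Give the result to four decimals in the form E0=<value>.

d₁ = [ln(V₀/D) + (r + σ²/2)T] / (σ√T)
   = [ln(155.3339/78.2337) + (0.0276 + 0.5·0.5457²)·9.3438] / (0.5457·√9.3438)
   = [0.685876 + 1.649127] / 1.668076 = 1.399819
d₂ = d₁ − σ√T = 1.399819 − 1.668076 = -0.268257
N(d₁) = 0.919216,  N(d₂) = 0.394251,  e^(−rT) = 0.772681
E₀ = V₀·N(d₁) − D·e^(−rT)·N(d₂)
   = 155.3339·0.919216 − 78.2337·0.772681·0.394251 = 118.953093

E0=118.9531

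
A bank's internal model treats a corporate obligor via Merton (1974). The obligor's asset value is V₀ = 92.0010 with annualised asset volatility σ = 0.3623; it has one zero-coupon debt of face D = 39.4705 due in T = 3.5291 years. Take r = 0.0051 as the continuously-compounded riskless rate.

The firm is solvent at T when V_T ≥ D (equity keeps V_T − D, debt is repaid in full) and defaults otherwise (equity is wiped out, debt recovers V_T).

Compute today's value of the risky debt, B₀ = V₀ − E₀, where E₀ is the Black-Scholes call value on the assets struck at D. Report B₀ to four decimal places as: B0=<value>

B0=36.8706

d₁ = [ln(V₀/D) + (r + σ²/2)T] / (σ√T)
   = [ln(92.0010/39.4705) + (0.0051 + 0.5·0.3623²)·3.5291] / (0.3623·√3.5291)
   = [0.846246 + 0.249616] / 0.680613 = 1.610109
d₂ = d₁ − σ√T = 1.610109 − 0.680613 = 0.929496
N(d₁) = 0.946313,  N(d₂) = 0.823684,  e^(−rT) = 0.982163
E₀ = V₀·N(d₁) − D·e^(−rT)·N(d₂)
   = 92.0010·0.946313 − 39.4705·0.982163·0.823684 = 55.130439
B₀ = V₀ − E₀ = 92.0010 − 55.130439 = 36.870561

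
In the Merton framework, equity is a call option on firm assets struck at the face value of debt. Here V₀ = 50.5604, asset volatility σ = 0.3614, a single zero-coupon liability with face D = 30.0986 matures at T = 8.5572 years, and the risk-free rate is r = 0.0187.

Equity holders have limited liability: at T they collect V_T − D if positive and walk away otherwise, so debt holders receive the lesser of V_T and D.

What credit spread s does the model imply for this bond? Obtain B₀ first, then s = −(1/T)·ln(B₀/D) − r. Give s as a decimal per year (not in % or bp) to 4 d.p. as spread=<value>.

d₁ = [ln(V₀/D) + (r + σ²/2)T] / (σ√T)
   = [ln(50.5604/30.0986) + (0.0187 + 0.5·0.3614²)·8.5572] / (0.3614·√8.5572)
   = [0.518690 + 0.718847] / 1.057192 = 1.170589
d₂ = d₁ − σ√T = 1.170589 − 1.057192 = 0.113396
N(d₁) = 0.879118,  N(d₂) = 0.545142,  e^(−rT) = 0.852127
E₀ = V₀·N(d₁) − D·e^(−rT)·N(d₂)
   = 50.5604·0.879118 − 30.0986·0.852127·0.545142 = 30.466848
B₀ = V₀ − E₀ = 50.5604 − 30.466848 = 20.093552
spread = −(1/T)·ln(B₀/D) − r = −(1/8.5572)·ln(20.093552/30.0986) − 0.0187 = 0.02852102

spread=0.0285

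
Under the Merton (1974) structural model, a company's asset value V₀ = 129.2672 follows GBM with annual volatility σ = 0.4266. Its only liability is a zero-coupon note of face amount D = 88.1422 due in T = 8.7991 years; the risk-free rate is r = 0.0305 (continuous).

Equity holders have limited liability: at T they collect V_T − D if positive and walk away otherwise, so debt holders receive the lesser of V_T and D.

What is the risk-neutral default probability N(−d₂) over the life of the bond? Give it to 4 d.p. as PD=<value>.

d₁ = [ln(V₀/D) + (r + σ²/2)T] / (σ√T)
   = [ln(129.2672/88.1422) + (0.0305 + 0.5·0.4266²)·8.7991] / (0.4266·√8.7991)
   = [0.382930 + 1.069036] / 1.265435 = 1.147404
d₂ = d₁ − σ√T = 1.147404 − 1.265435 = -0.118031
risk-neutral PD = N(−d₂) = N(0.118031) = 0.546978

PD=0.5470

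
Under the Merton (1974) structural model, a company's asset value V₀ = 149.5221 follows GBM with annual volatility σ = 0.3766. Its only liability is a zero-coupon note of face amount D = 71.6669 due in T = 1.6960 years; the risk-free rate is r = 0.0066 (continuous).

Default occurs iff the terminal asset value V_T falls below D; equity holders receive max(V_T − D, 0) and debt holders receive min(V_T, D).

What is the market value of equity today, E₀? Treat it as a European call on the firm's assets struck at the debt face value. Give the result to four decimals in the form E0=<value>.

E0=80.0286

d₁ = [ln(V₀/D) + (r + σ²/2)T] / (σ√T)
   = [ln(149.5221/71.6669) + (0.0066 + 0.5·0.3766²)·1.6960] / (0.3766·√1.6960)
   = [0.735415 + 0.131463] / 0.490448 = 1.767523
d₂ = d₁ − σ√T = 1.767523 − 0.490448 = 1.277075
N(d₁) = 0.961430,  N(d₂) = 0.899212,  e^(−rT) = 0.988869
E₀ = V₀·N(d₁) − D·e^(−rT)·N(d₂)
   = 149.5221·0.961430 − 71.6669·0.988869·0.899212 = 80.028576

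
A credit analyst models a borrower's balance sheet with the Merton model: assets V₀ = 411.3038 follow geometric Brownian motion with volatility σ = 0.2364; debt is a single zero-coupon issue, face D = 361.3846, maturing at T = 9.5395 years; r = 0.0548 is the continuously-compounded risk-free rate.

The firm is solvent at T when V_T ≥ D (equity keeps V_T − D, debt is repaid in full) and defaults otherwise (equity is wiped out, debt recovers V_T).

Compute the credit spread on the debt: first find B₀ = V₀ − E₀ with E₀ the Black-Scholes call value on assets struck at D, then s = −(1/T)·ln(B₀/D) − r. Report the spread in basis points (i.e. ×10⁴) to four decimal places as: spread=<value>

d₁ = [ln(V₀/D) + (r + σ²/2)T] / (σ√T)
   = [ln(411.3038/361.3846) + (0.0548 + 0.5·0.2364²)·9.5395] / (0.2364·√9.5395)
   = [0.129389 + 0.789322] / 0.730147 = 1.258255
d₂ = d₁ − σ√T = 1.258255 − 0.730147 = 0.528108
N(d₁) = 0.895850,  N(d₂) = 0.701288,  e^(−rT) = 0.592879
E₀ = V₀·N(d₁) − D·e^(−rT)·N(d₂)
   = 411.3038·0.895850 − 361.3846·0.592879·0.701288 = 218.210485
B₀ = V₀ − E₀ = 411.3038 − 218.210485 = 193.093315
spread = −(1/T)·ln(B₀/D) − r = −(1/9.5395)·ln(193.093315/361.3846) − 0.0548 = 0.01090252
in basis points: 0.01090252 × 10⁴ = 109.0252 bp

spread=109.0252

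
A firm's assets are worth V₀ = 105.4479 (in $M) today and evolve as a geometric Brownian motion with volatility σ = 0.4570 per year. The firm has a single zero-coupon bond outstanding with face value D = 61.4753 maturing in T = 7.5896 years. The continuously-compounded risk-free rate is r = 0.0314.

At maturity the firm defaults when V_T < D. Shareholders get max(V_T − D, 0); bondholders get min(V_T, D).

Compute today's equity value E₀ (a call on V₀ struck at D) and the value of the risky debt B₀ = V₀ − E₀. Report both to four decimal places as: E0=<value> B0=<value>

E0=70.2614 B0=35.1865

d₁ = [ln(V₀/D) + (r + σ²/2)T] / (σ√T)
   = [ln(105.4479/61.4753) + (0.0314 + 0.5·0.4570²)·7.5896] / (0.4570·√7.5896)
   = [0.539582 + 1.030854] / 1.259000 = 1.247367
d₂ = d₁ − σ√T = 1.247367 − 1.259000 = -0.011632
N(d₁) = 0.893869,  N(d₂) = 0.495359,  e^(−rT) = 0.787956
E₀ = V₀·N(d₁) − D·e^(−rT)·N(d₂)
   = 105.4479·0.893869 − 61.4753·0.787956·0.495359 = 70.261447
B₀ = V₀ − E₀ = 105.4479 − 70.261447 = 35.186453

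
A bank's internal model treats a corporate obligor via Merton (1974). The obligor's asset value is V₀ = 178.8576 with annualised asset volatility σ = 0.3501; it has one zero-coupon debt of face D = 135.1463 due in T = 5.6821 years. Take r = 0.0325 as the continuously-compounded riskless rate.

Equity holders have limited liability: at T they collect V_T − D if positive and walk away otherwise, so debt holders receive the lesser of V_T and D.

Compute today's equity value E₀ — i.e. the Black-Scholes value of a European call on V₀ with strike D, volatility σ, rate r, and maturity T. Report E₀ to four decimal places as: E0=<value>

E0=86.9310

d₁ = [ln(V₀/D) + (r + σ²/2)T] / (σ√T)
   = [ln(178.8576/135.1463) + (0.0325 + 0.5·0.3501²)·5.6821] / (0.3501·√5.6821)
   = [0.280232 + 0.532896] / 0.834539 = 0.974344
d₂ = d₁ − σ√T = 0.974344 − 0.834539 = 0.139805
N(d₁) = 0.835057,  N(d₂) = 0.555593,  e^(−rT) = 0.831380
E₀ = V₀·N(d₁) − D·e^(−rT)·N(d₂)
   = 178.8576·0.835057 − 135.1463·0.831380·0.555593 = 86.931024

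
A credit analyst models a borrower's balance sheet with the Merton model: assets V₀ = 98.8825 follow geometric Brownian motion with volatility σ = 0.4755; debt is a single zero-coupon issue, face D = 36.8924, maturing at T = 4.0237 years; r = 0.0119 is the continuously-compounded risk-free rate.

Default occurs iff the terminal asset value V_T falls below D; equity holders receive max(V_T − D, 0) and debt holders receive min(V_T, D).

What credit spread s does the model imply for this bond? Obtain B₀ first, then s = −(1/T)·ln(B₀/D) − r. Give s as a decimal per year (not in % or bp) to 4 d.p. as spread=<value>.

spread=0.0276

d₁ = [ln(V₀/D) + (r + σ²/2)T] / (σ√T)
   = [ln(98.8825/36.8924) + (0.0119 + 0.5·0.4755²)·4.0237] / (0.4755·√4.0237)
   = [0.985927 + 0.502762] / 0.953813 = 1.560776
d₂ = d₁ − σ√T = 1.560776 − 0.953813 = 0.606963
N(d₁) = 0.940712,  N(d₂) = 0.728062,  e^(−rT) = 0.953246
E₀ = V₀·N(d₁) − D·e^(−rT)·N(d₂)
   = 98.8825·0.940712 − 36.8924·0.953246·0.728062 = 67.415766
B₀ = V₀ − E₀ = 98.8825 − 67.415766 = 31.466734
spread = −(1/T)·ln(B₀/D) − r = −(1/4.0237)·ln(31.466734/36.8924) − 0.0119 = 0.02763442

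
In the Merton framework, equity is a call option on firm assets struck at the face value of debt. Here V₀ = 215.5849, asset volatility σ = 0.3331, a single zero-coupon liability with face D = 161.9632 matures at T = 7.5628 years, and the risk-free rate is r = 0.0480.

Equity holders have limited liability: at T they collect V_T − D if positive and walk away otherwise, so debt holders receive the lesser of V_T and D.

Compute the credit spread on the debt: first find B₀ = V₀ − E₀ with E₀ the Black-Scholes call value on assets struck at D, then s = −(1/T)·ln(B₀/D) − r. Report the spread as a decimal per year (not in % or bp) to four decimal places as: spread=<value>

d₁ = [ln(V₀/D) + (r + σ²/2)T] / (σ√T)
   = [ln(215.5849/161.9632) + (0.0480 + 0.5·0.3331²)·7.5628] / (0.3331·√7.5628)
   = [0.285986 + 0.782582] / 0.916043 = 1.166504
d₂ = d₁ − σ√T = 1.166504 − 0.916043 = 0.250460
N(d₁) = 0.878295,  N(d₂) = 0.598884,  e^(−rT) = 0.695576
E₀ = V₀·N(d₁) − D·e^(−rT)·N(d₂)
   = 215.5849·0.878295 − 161.9632·0.695576·0.598884 = 121.878061
B₀ = V₀ − E₀ = 215.5849 − 121.878061 = 93.706839
spread = −(1/T)·ln(B₀/D) − r = −(1/7.5628)·ln(93.706839/161.9632) − 0.0480 = 0.02435389

spread=0.0244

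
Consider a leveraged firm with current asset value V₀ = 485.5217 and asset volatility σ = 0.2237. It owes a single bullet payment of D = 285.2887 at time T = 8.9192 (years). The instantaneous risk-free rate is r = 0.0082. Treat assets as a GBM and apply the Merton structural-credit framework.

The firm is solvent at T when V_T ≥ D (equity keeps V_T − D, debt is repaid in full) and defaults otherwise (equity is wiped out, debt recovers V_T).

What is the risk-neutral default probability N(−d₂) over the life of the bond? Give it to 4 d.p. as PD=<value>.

PD=0.2839

d₁ = [ln(V₀/D) + (r + σ²/2)T] / (σ√T)
   = [ln(485.5217/285.2887) + (0.0082 + 0.5·0.2237²)·8.9192] / (0.2237·√8.9192)
   = [0.531722 + 0.296303] / 0.668081 = 1.239410
d₂ = d₁ − σ√T = 1.239410 − 0.668081 = 0.571329
risk-neutral PD = N(−d₂) = N(-0.571329) = 0.283888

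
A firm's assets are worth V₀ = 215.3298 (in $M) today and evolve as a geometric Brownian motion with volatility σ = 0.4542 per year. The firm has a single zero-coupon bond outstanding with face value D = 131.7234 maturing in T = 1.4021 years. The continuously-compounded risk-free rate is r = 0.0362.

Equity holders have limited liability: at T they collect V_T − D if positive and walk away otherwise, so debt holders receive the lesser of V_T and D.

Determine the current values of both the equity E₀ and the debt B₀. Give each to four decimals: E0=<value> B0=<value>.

E0=97.2042 B0=118.1256

d₁ = [ln(V₀/D) + (r + σ²/2)T] / (σ√T)
   = [ln(215.3298/131.7234) + (0.0362 + 0.5·0.4542²)·1.4021] / (0.4542·√1.4021)
   = [0.491467 + 0.195381] / 0.537820 = 1.277096
d₂ = d₁ − σ√T = 1.277096 − 0.537820 = 0.739277
N(d₁) = 0.899216,  N(d₂) = 0.770131,  e^(−rT) = 0.950511
E₀ = V₀·N(d₁) − D·e^(−rT)·N(d₂)
   = 215.3298·0.899216 − 131.7234·0.950511·0.770131 = 97.204184
B₀ = V₀ − E₀ = 215.3298 − 97.204184 = 118.125616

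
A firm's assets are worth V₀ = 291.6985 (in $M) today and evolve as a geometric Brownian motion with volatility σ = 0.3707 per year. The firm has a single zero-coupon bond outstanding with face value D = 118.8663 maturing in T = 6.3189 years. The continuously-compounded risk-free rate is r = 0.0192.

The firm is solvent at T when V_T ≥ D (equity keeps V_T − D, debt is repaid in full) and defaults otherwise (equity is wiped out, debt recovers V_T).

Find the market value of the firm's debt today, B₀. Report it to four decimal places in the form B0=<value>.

B0=94.7111

d₁ = [ln(V₀/D) + (r + σ²/2)T] / (σ√T)
   = [ln(291.6985/118.8663) + (0.0192 + 0.5·0.3707²)·6.3189] / (0.3707·√6.3189)
   = [0.897721 + 0.555490] / 0.931844 = 1.559500
d₂ = d₁ − σ√T = 1.559500 − 0.931844 = 0.627656
N(d₁) = 0.940561,  N(d₂) = 0.734885,  e^(−rT) = 0.885748
E₀ = V₀·N(d₁) − D·e^(−rT)·N(d₂)
   = 291.6985·0.940561 − 118.8663·0.885748·0.734885 = 196.987401
B₀ = V₀ − E₀ = 291.6985 − 196.987401 = 94.711099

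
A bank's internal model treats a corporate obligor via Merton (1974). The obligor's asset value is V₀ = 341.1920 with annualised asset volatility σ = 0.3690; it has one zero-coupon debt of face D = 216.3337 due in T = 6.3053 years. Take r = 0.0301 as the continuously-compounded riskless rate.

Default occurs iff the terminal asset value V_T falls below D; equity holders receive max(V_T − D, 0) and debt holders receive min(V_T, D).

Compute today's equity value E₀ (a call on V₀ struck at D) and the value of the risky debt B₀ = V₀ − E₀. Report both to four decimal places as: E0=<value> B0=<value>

d₁ = [ln(V₀/D) + (r + σ²/2)T] / (σ√T)
   = [ln(341.1920/216.3337) + (0.0301 + 0.5·0.3690²)·6.3053] / (0.3690·√6.3053)
   = [0.455623 + 0.619058] / 0.926572 = 1.159846
d₂ = d₁ − σ√T = 1.159846 − 0.926572 = 0.233274
N(d₁) = 0.876944,  N(d₂) = 0.592226,  e^(−rT) = 0.827133
E₀ = V₀·N(d₁) − D·e^(−rT)·N(d₂)
   = 341.1920·0.876944 − 216.3337·0.827133·0.592226 = 193.235412
B₀ = V₀ − E₀ = 341.1920 − 193.235412 = 147.956588

E0=193.2354 B0=147.9566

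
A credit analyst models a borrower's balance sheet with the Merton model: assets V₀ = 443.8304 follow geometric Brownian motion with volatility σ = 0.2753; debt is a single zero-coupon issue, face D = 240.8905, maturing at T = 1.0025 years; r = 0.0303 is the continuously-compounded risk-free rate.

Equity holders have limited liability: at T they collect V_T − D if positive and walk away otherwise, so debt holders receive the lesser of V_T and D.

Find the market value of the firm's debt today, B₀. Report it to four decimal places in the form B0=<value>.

B0=233.3855

d₁ = [ln(V₀/D) + (r + σ²/2)T] / (σ√T)
   = [ln(443.8304/240.8905) + (0.0303 + 0.5·0.2753²)·1.0025] / (0.2753·√1.0025)
   = [0.611100 + 0.068366] / 0.275644 = 2.465012
d₂ = d₁ − σ√T = 2.465012 − 0.275644 = 2.189368
N(d₁) = 0.993150,  N(d₂) = 0.985715,  e^(−rT) = 0.970081
E₀ = V₀·N(d₁) − D·e^(−rT)·N(d₂)
   = 443.8304·0.993150 − 240.8905·0.970081·0.985715 = 210.444860
B₀ = V₀ − E₀ = 443.8304 − 210.444860 = 233.385540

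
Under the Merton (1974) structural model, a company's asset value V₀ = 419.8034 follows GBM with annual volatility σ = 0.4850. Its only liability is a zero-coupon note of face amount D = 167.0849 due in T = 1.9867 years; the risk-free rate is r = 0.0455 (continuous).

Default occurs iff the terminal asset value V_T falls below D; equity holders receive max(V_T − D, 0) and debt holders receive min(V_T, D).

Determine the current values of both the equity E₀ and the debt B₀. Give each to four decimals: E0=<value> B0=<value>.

d₁ = [ln(V₀/D) + (r + σ²/2)T] / (σ√T)
   = [ln(419.8034/167.0849) + (0.0455 + 0.5·0.4850²)·1.9867] / (0.4850·√1.9867)
   = [0.921284 + 0.324056] / 0.683609 = 1.821713
d₂ = d₁ − σ√T = 1.821713 − 0.683609 = 1.138104
N(d₁) = 0.965751,  N(d₂) = 0.872462,  e^(−rT) = 0.913570
E₀ = V₀·N(d₁) − D·e^(−rT)·N(d₂)
   = 419.8034·0.965751 − 167.0849·0.913570·0.872462 = 272.249595
B₀ = V₀ − E₀ = 419.8034 − 272.249595 = 147.553805

E0=272.2496 B0=147.5538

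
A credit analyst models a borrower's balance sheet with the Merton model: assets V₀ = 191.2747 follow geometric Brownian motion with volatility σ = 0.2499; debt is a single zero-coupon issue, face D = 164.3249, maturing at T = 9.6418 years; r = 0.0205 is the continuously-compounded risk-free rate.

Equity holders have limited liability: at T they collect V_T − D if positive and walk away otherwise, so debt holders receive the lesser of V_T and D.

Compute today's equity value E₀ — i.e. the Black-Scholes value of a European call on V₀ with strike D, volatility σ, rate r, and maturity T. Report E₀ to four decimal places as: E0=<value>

d₁ = [ln(V₀/D) + (r + σ²/2)T] / (σ√T)
   = [ln(191.2747/164.3249) + (0.0205 + 0.5·0.2499²)·9.6418] / (0.2499·√9.6418)
   = [0.151865 + 0.498722] / 0.775971 = 0.838417
d₂ = d₁ − σ√T = 0.838417 − 0.775971 = 0.062447
N(d₁) = 0.799102,  N(d₂) = 0.524896,  e^(−rT) = 0.820651
E₀ = V₀·N(d₁) − D·e^(−rT)·N(d₂)
   = 191.2747·0.799102 − 164.3249·0.820651·0.524896 = 82.063865

E0=82.0639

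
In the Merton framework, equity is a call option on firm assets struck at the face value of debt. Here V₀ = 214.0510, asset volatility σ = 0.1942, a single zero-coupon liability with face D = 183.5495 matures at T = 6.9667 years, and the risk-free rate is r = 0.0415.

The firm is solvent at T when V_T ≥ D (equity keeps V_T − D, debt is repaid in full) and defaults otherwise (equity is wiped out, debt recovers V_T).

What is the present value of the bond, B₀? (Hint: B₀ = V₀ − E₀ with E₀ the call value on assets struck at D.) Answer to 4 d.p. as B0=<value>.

d₁ = [ln(V₀/D) + (r + σ²/2)T] / (σ√T)
   = [ln(214.0510/183.5495) + (0.0415 + 0.5·0.1942²)·6.9667] / (0.1942·√6.9667)
   = [0.153730 + 0.420488] / 0.512581 = 1.120247
d₂ = d₁ − σ√T = 1.120247 − 0.512581 = 0.607666
N(d₁) = 0.868696,  N(d₂) = 0.728295,  e^(−rT) = 0.748924
E₀ = V₀·N(d₁) − D·e^(−rT)·N(d₂)
   = 214.0510·0.868696 − 183.5495·0.748924·0.728295 = 85.830368
B₀ = V₀ − E₀ = 214.0510 − 85.830368 = 128.220632

B0=128.2206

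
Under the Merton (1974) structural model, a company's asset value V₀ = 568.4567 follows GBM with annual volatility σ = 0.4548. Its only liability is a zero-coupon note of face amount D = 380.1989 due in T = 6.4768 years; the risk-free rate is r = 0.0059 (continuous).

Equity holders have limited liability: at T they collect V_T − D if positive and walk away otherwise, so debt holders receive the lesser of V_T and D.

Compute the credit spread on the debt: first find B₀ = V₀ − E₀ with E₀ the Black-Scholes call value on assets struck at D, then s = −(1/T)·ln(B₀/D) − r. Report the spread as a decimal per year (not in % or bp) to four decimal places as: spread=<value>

spread=0.0587

d₁ = [ln(V₀/D) + (r + σ²/2)T] / (σ√T)
   = [ln(568.4567/380.1989) + (0.0059 + 0.5·0.4548²)·6.4768] / (0.4548·√6.4768)
   = [0.402231 + 0.708054] / 1.157446 = 0.959254
d₂ = d₁ − σ√T = 0.959254 − 1.157446 = -0.198192
N(d₁) = 0.831285,  N(d₂) = 0.421447,  e^(−rT) = 0.962508
E₀ = V₀·N(d₁) − D·e^(−rT)·N(d₂)
   = 568.4567·0.831285 − 380.1989·0.962508·0.421447 = 318.322959
B₀ = V₀ − E₀ = 568.4567 − 318.322959 = 250.133741
spread = −(1/T)·ln(B₀/D) − r = −(1/6.4768)·ln(250.133741/380.1989) − 0.0059 = 0.05874594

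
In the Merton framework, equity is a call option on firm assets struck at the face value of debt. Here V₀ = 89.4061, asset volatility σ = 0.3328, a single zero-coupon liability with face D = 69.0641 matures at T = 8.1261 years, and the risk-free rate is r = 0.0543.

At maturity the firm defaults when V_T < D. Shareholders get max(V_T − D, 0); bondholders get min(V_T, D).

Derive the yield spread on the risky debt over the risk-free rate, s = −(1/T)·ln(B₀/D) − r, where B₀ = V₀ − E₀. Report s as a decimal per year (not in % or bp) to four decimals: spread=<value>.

spread=0.0228

d₁ = [ln(V₀/D) + (r + σ²/2)T] / (σ√T)
   = [ln(89.4061/69.0641) + (0.0543 + 0.5·0.3328²)·8.1261] / (0.3328·√8.1261)
   = [0.258154 + 0.891254] / 0.948690 = 1.211573
d₂ = d₁ − σ√T = 1.211573 − 0.948690 = 0.262883
N(d₁) = 0.887162,  N(d₂) = 0.603680,  e^(−rT) = 0.643234
E₀ = V₀·N(d₁) − D·e^(−rT)·N(d₂)
   = 89.4061·0.887162 − 69.0641·0.643234·0.603680 = 52.499626
B₀ = V₀ − E₀ = 89.4061 − 52.499626 = 36.906474
spread = −(1/T)·ln(B₀/D) − r = −(1/8.1261)·ln(36.906474/69.0641) − 0.0543 = 0.02281548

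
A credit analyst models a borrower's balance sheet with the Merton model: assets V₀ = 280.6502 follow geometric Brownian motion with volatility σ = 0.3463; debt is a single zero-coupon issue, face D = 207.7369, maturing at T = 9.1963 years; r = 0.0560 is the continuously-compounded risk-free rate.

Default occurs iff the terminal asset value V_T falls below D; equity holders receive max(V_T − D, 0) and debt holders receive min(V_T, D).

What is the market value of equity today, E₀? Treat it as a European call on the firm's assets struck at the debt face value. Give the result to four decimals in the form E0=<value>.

d₁ = [ln(V₀/D) + (r + σ²/2)T] / (σ√T)
   = [ln(280.6502/207.7369) + (0.0560 + 0.5·0.3463²)·9.1963] / (0.3463·√9.1963)
   = [0.300837 + 1.066420] / 1.050169 = 1.301940
d₂ = d₁ − σ√T = 1.301940 − 1.050169 = 0.251771
N(d₁) = 0.903532,  N(d₂) = 0.599391,  e^(−rT) = 0.597505
E₀ = V₀·N(d₁) − D·e^(−rT)·N(d₂)
   = 280.6502·0.903532 − 207.7369·0.597505·0.599391 = 179.177602

E0=179.1776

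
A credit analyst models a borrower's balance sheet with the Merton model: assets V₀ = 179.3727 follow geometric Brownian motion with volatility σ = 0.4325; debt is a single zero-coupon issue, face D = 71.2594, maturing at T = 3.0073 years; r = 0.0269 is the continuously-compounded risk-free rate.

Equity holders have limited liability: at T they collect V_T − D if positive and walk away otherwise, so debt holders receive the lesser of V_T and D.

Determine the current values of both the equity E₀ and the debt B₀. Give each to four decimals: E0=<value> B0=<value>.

E0=116.9008 B0=62.4719

d₁ = [ln(V₀/D) + (r + σ²/2)T] / (σ√T)
   = [ln(179.3727/71.2594) + (0.0269 + 0.5·0.4325²)·3.0073] / (0.4325·√3.0073)
   = [0.923139 + 0.362164] / 0.750023 = 1.713685
d₂ = d₁ − σ√T = 1.713685 − 0.750023 = 0.963662
N(d₁) = 0.956707,  N(d₂) = 0.832392,  e^(−rT) = 0.922289
E₀ = V₀·N(d₁) − D·e^(−rT)·N(d₂)
   = 179.3727·0.956707 − 71.2594·0.922289·0.832392 = 116.900759
B₀ = V₀ − E₀ = 179.3727 − 116.900759 = 62.471941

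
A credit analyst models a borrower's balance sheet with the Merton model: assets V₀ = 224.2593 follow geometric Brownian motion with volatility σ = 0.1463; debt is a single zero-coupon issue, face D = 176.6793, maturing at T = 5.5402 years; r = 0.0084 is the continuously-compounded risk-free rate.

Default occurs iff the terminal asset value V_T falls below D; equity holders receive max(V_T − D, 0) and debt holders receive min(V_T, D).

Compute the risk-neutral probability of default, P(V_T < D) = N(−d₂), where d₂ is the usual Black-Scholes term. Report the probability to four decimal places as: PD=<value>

d₁ = [ln(V₀/D) + (r + σ²/2)T] / (σ√T)
   = [ln(224.2593/176.6793) + (0.0084 + 0.5·0.1463²)·5.5402] / (0.1463·√5.5402)
   = [0.238467 + 0.105828] / 0.344356 = 0.999824
d₂ = d₁ − σ√T = 0.999824 − 0.344356 = 0.655468
risk-neutral PD = N(−d₂) = N(-0.655468) = 0.256083

PD=0.2561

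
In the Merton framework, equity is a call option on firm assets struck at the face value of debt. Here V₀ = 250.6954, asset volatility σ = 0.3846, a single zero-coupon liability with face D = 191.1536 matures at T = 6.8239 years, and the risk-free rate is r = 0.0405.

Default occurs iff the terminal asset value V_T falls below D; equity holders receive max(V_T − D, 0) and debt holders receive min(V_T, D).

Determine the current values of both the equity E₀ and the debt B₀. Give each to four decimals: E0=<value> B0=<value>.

E0=138.7596 B0=111.9358

d₁ = [ln(V₀/D) + (r + σ²/2)T] / (σ√T)
   = [ln(250.6954/191.1536) + (0.0405 + 0.5·0.3846²)·6.8239] / (0.3846·√6.8239)
   = [0.271161 + 0.781054] / 1.004675 = 1.047319
d₂ = d₁ − σ√T = 1.047319 − 1.004675 = 0.042644
N(d₁) = 0.852524,  N(d₂) = 0.517007,  e^(−rT) = 0.758534
E₀ = V₀·N(d₁) − D·e^(−rT)·N(d₂)
   = 250.6954·0.852524 − 191.1536·0.758534·0.517007 = 138.759552
B₀ = V₀ − E₀ = 250.6954 − 138.759552 = 111.935848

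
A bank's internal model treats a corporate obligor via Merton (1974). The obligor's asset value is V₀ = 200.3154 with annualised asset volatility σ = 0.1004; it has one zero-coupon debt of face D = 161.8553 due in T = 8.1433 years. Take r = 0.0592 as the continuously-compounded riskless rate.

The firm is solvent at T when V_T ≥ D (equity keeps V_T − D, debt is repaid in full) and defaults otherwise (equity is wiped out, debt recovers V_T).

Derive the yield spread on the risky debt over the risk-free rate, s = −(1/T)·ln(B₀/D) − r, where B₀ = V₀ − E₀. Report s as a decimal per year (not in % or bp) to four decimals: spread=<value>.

spread=0.0001

d₁ = [ln(V₀/D) + (r + σ²/2)T] / (σ√T)
   = [ln(200.3154/161.8553) + (0.0592 + 0.5·0.1004²)·8.1433] / (0.1004·√8.1433)
   = [0.213190 + 0.523126] / 0.286506 = 2.569986
d₂ = d₁ − σ√T = 2.569986 − 0.286506 = 2.283479
N(d₁) = 0.994915,  N(d₂) = 0.988799,  e^(−rT) = 0.617496
E₀ = V₀·N(d₁) − D·e^(−rT)·N(d₂)
   = 200.3154·0.994915 − 161.8553·0.617496·0.988799 = 100.471326
B₀ = V₀ − E₀ = 200.3154 − 100.471326 = 99.844074
spread = −(1/T)·ln(B₀/D) − r = −(1/8.1433)·ln(99.844074/161.8553) − 0.0592 = 0.00012399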